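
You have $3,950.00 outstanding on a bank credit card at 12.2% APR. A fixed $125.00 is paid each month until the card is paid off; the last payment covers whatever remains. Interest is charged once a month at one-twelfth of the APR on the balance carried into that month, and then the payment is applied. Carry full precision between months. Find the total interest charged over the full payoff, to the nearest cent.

$838.99

Monthly rate r = 12.2%/12 = 1.01667% = 0.0101667.
Payoff takes n = ⌈−ln(1 − rB₀/P)/ln(1+r)⌉ = ⌈38.311⌉ = 39 payments; the last is $38.99.
Total paid = 38·$125.00 + $38.99 = $4,788.99.
Total interest = total paid − principal = $4,788.99 − $3,950.00 = $838.99.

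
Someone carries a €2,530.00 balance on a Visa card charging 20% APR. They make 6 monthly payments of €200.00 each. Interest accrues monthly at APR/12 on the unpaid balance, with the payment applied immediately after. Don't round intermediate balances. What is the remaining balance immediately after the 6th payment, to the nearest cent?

€1,542.65

Monthly rate r = 20%/12 = 1.66667% = 0.0166667.
Each month: B ← B·(1+r) − €200.00.
Month 1: interest €42.17; balance after payment €2,372.17.
Month 2: interest €39.54; balance after payment €2,211.70.
Month 3: interest €36.86; balance after payment €2,048.56.
Month 4: interest €34.14; balance after payment €1,882.71.
Month 5: interest €31.38; balance after payment €1,714.09.
Month 6: interest €28.57; balance after payment €1,542.65.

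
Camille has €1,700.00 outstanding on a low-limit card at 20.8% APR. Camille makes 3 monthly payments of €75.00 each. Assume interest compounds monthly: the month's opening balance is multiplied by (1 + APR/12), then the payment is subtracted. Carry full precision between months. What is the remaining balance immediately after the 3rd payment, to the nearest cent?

Monthly rate r = 20.8%/12 = 1.73333% = 0.0173333.
Each month: B ← B·(1+r) − €75.00.
Month 1: interest €29.47; balance after payment €1,654.47.
Month 2: interest €28.68; balance after payment €1,608.14.
Month 3: interest €27.87; balance after payment €1,561.02.

€1,561.02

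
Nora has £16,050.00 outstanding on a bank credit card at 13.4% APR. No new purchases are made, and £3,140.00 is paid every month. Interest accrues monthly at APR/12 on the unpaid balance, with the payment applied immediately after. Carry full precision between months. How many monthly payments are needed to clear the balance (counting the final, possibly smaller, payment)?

Monthly rate r = 13.4%/12 = 1.11667% = 0.0111667.
Recurrence: B ← B·(1+r) − £3,140.00.
Month 1: interest £179.22; balance after payment £13,089.23.
Month 2: interest £146.16; balance after payment £10,095.39.
Month 3: interest £112.73; balance after payment £7,068.12.
Month 4: interest £78.93; balance after payment £4,007.05.
Month 5: interest £44.75; balance after payment £911.79.
Month 6: interest £10.18; balance after payment £0.00.

6 payments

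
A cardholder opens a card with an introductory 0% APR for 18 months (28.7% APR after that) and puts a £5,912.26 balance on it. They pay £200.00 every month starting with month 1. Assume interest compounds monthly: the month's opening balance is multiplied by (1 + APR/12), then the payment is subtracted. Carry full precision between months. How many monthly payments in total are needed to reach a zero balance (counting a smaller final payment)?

Promo months 1–18 at r₀ = 0%/12 = 0; months 19+ at r₁ = 28.7%/12 = 0.0239167.
After month 18 (no interest yet): B = £5,912.26 − 18·£200.00 = £2,312.26.
Then at r₁ with £200.00/mo: n₂ = −ln(1 − r₁·B/P)/ln(1+r₁) ≈ 13.69 → 14 more payments.

32 payments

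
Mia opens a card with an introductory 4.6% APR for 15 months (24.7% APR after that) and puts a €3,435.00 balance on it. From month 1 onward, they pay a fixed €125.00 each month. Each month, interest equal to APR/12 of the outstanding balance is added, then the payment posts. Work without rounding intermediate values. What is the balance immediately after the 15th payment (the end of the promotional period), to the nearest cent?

Promo months 1–15 at r₀ = 4.6%/12 = 0.00383333; months 16+ at r₁ = 24.7%/12 = 0.0205833.
After month 15: iterate B ← B·(1+r₀) − €125.00 for 15 months → €1,711.74.

€1,711.74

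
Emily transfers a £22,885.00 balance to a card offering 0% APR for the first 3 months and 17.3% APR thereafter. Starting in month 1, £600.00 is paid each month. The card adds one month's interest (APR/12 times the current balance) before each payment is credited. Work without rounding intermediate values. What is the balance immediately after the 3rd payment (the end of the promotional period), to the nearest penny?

Promo months 1–3 at r₀ = 0%/12 = 0; months 4+ at r₁ = 17.3%/12 = 0.0144167.
After month 3 (no interest yet): B = £22,885.00 − 3·£600.00 = £21,085.00.

£21,085.00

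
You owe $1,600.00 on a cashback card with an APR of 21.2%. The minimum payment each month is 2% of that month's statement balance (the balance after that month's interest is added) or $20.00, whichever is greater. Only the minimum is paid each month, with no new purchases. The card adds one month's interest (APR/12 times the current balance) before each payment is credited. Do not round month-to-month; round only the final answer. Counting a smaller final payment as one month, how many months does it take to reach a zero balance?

297 months

Monthly rate r = 21.2%/12 = 1.76667% = 0.0176667.
While 2% of the post-interest balance exceeds $20.00, each month B ← (B·(1+r))·(1 − 0.02), i.e. B shrinks by the factor (1+r)·0.98 = 0.99731.
This holds for months 1–182. Entering month 183 the balance is $980.56; 2% of the post-interest balance is now below $20.00, so the flat $20.00 minimum applies from here.
From month 183 a fixed $20.00 at rate r clears $980.56 in 115 more payments. Total: 182 + 115 = 297 months.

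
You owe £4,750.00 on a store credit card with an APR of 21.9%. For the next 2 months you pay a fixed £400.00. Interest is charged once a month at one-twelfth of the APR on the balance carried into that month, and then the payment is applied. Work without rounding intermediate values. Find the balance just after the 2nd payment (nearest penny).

£4,117.66

Monthly rate r = 21.9%/12 = 1.825% = 0.01825.
Each month: B ← B·(1+r) − £400.00.
Month 1: interest £86.69; balance after payment £4,436.69.
Month 2: interest £80.97; balance after payment £4,117.66.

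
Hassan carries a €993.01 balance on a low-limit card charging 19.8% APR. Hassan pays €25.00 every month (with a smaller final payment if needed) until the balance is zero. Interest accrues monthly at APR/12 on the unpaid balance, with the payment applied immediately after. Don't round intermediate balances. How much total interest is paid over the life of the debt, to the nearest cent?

€634.43

Monthly rate r = 19.8%/12 = 1.65% = 0.0165.
Payoff takes n = ⌈−ln(1 − rB₀/P)/ln(1+r)⌉ = ⌈65.097⌉ = 66 payments; the last is €2.44.
Total paid = 65·€25.00 + €2.44 = €1,627.44.
Total interest = total paid − principal = €1,627.44 − €993.01 = €634.43.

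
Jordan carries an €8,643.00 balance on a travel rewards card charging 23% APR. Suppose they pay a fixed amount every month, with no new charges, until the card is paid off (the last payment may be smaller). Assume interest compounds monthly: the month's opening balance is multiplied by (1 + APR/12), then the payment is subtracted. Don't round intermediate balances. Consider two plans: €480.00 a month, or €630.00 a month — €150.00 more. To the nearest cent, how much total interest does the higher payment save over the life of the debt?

€578.59

Monthly rate r = 23%/12 = 1.91667% = 0.0191667.
At €480.00/mo: n = ⌈−ln(1 − rB₀/P)/ln(1+r)⌉ = 23 payments (last €143.20); total interest = total paid − €8,643.00 = €2,060.20.
At €630.00/mo: 17 payments (last €44.61); total interest €1,481.61.
Interest saved = €2,060.20 − €1,481.61 = €578.59.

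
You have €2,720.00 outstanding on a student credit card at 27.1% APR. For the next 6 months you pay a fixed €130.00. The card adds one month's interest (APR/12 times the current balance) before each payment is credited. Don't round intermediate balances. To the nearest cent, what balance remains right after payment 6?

Monthly rate r = 27.1%/12 = 2.25833% = 0.0225833.
Each month: B ← B·(1+r) − €130.00.
Month 1: interest €61.43; balance after payment €2,651.43.
Month 2: interest €59.88; balance after payment €2,581.30.
Month 3: interest €58.29; balance after payment €2,509.60.
Month 4: interest €56.68; balance after payment €2,436.27.
Month 5: interest €55.02; balance after payment €2,361.29.
Month 6: interest €53.33; balance after payment €2,284.62.

€2,284.62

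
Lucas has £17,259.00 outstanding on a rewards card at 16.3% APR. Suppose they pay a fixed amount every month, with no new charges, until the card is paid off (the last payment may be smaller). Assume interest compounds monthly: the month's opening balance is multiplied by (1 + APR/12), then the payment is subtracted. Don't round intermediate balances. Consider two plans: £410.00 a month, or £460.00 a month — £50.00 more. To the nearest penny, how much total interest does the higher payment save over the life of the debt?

Monthly rate r = 16.3%/12 = 1.35833% = 0.0135833.
At £410.00/mo: n = ⌈−ln(1 − rB₀/P)/ln(1+r)⌉ = 63 payments (last £354.30); total interest = total paid − £17,259.00 = £8,515.30.
At £460.00/mo: 53 payments (last £376.79); total interest £7,037.79.
Interest saved = £8,515.30 − £7,037.79 = £1,477.51.

£1,477.51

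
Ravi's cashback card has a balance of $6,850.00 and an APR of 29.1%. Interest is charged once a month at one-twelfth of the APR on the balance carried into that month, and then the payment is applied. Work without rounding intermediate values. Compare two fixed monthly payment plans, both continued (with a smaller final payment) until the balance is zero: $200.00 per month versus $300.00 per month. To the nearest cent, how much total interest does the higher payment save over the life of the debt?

Monthly rate r = 29.1%/12 = 2.425% = 0.02425.
At $200.00/mo: n = ⌈−ln(1 − rB₀/P)/ln(1+r)⌉ = 75 payments (last $18.43); total interest = total paid − $6,850.00 = $7,968.43.
At $300.00/mo: 34 payments (last $202.14); total interest $3,252.14.
Interest saved = $7,968.43 − $3,252.14 = $4,716.29.

$4,716.29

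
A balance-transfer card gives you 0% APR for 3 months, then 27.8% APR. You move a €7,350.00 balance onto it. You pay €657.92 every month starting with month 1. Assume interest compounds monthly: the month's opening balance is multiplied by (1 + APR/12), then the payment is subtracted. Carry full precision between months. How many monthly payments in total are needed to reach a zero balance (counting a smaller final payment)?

Promo months 1–3 at r₀ = 0%/12 = 0; months 4+ at r₁ = 27.8%/12 = 0.0231667.
After month 3 (no interest yet): B = €7,350.00 − 3·€657.92 = €5,376.24.
Then at r₁ with €657.92/mo: n₂ = −ln(1 − r₁·B/P)/ln(1+r₁) ≈ 9.16 → 10 more payments.

13 payments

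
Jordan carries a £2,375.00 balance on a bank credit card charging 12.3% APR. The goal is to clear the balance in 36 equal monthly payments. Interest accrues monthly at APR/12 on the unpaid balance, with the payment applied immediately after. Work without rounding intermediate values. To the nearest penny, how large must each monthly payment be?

£79.22

Monthly rate r = 12.3%/12 = 1.025% = 0.01025.
Level-payment amortization: P = B₀·r / (1 − (1+r)^(−n)) = 2375.00·0.01025 / (1 − 1.01025^(−36)).
Denominator 1 − (1+r)^(−36) = 0.307274664.
P = 24.3438 / 0.307274664 ≈ 79.22.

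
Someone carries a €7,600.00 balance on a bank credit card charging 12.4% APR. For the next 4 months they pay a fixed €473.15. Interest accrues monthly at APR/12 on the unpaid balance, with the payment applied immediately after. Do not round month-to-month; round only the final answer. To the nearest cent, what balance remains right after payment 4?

Monthly rate r = 12.4%/12 = 1.03333% = 0.0103333.
Each month: B ← B·(1+r) − €473.15.
Month 1: interest €78.53; balance after payment €7,205.38.
Month 2: interest €74.46; balance after payment €6,806.69.
Month 3: interest €70.34; balance after payment €6,403.87.
Month 4: interest €66.17; balance after payment €5,996.90.

€5,996.90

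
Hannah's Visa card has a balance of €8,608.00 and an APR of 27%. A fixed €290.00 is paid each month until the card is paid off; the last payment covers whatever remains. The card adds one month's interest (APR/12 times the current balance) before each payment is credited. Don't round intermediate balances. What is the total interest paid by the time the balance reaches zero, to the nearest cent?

€5,758.23

Monthly rate r = 27%/12 = 2.25% = 0.0225.
Payoff takes n = ⌈−ln(1 − rB₀/P)/ln(1+r)⌉ = ⌈49.536⌉ = 50 payments; the last is €156.23.
Total paid = 49·€290.00 + €156.23 = €14,366.23.
Total interest = total paid − principal = €14,366.23 − €8,608.00 = €5,758.23.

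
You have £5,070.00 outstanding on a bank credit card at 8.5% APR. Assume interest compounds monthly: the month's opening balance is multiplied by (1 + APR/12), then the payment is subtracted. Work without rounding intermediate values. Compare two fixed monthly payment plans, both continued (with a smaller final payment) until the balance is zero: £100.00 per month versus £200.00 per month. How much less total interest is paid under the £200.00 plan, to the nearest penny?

£695.41

Monthly rate r = 8.5%/12 = 0.708333% = 0.00708333.
At £100.00/mo: n = ⌈−ln(1 − rB₀/P)/ln(1+r)⌉ = 64 payments (last £3.47); total interest = total paid − £5,070.00 = £1,233.47.
At £200.00/mo: 29 payments (last £8.06); total interest £538.06.
Interest saved = £1,233.47 − £538.06 = £695.41.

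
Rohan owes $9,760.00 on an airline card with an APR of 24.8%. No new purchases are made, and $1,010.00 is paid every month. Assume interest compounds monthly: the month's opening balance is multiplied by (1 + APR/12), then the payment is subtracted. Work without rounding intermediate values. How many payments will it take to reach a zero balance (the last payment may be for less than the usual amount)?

11 payments

Monthly rate r = 24.8%/12 = 2.06667% = 0.0206667.
Recurrence: B ← B·(1+r) − $1,010.00.
Month 1: interest $201.71; balance after payment $8,951.71.
Month 2: interest $185.00; balance after payment $8,126.71.
Closed form: n = −ln(1 − rB₀/P)/ln(1+r) = −ln(0.80029)/ln(1.02067) ≈ 10.891, so the balance reaches zero during payment 11.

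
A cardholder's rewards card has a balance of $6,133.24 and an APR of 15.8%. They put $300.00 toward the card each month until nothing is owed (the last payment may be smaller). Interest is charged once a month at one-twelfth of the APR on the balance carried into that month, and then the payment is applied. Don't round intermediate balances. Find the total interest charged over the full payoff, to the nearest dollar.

$1,059

Monthly rate r = 15.8%/12 = 1.31667% = 0.0131667.
Payoff takes n = ⌈−ln(1 − rB₀/P)/ln(1+r)⌉ = ⌈23.973⌉ = 24 payments; the last is $292.07.
Total paid = 23·$300.00 + $292.07 = $7,192.07.
Total interest = total paid − principal = $7,192.07 − $6,133.24 = $1,058.83.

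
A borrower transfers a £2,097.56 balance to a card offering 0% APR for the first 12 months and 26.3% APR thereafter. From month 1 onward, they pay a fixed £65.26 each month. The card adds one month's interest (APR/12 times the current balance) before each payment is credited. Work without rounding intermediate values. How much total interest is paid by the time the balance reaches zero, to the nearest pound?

Promo months 1–12 at r₀ = 0%/12 = 0; months 13+ at r₁ = 26.3%/12 = 0.0219167.
After month 12 (no interest yet): B = £2,097.56 − 12·£65.26 = £1,314.44.
Then at r₁ with £65.26/mo: n₂ = −ln(1 − r₁·B/P)/ln(1+r₁) ≈ 26.86 → 27 more payments.
Total paid = 38·£65.26 + £56.40 = £2,536.28; interest = £2,536.28 − £2,097.56 = £438.72.

£439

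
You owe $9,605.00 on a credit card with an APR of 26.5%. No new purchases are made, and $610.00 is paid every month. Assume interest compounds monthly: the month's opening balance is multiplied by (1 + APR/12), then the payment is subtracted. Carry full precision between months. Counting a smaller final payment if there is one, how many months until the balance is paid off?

Monthly rate r = 26.5%/12 = 2.20833% = 0.0220833.
Recurrence: B ← B·(1+r) − $610.00.
Month 1: interest $212.11; balance after payment $9,207.11.
Month 2: interest $203.32; balance after payment $8,800.43.
Closed form: n = −ln(1 − rB₀/P)/ln(1+r) = −ln(0.65228)/ln(1.02208) ≈ 19.562, so the balance reaches zero during payment 20.

20 payments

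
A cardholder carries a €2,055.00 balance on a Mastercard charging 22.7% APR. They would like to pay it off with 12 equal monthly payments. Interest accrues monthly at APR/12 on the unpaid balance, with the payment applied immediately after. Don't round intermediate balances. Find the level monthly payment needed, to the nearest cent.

Monthly rate r = 22.7%/12 = 1.89167% = 0.0189167.
Level-payment amortization: P = B₀·r / (1 − (1+r)^(−n)) = 2055.00·0.0189167 / (1 − 1.01892^(−12)).
Denominator 1 − (1+r)^(−12) = 0.201387679.
P = 38.8737 / 0.201387679 ≈ 193.03.

€193.03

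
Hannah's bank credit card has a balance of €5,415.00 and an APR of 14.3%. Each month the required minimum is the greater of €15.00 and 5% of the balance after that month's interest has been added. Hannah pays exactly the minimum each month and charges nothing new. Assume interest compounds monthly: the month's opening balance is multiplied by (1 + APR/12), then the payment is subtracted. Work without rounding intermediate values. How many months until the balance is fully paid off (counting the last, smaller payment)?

Monthly rate r = 14.3%/12 = 1.19167% = 0.0119167.
While 5% of the post-interest balance exceeds €15.00, each month B ← (B·(1+r))·(1 − 0.05), i.e. B shrinks by the factor (1+r)·0.95 = 0.96132.
This holds for months 1–74. Entering month 75 the balance is €292.32; 5% of the post-interest balance is now below €15.00, so the flat €15.00 minimum applies from here.
From month 75 a fixed €15.00 at rate r clears €292.32 in 23 more payments. Total: 74 + 23 = 97 months.

97 months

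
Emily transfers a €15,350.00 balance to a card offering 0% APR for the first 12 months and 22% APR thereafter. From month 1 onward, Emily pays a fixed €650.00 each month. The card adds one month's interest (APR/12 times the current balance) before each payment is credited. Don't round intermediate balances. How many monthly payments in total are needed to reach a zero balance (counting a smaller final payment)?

26 months

Promo months 1–12 at r₀ = 0%/12 = 0; months 13+ at r₁ = 22%/12 = 0.0183333.
After month 12 (no interest yet): B = €15,350.00 − 12·€650.00 = €7,550.00.
Then at r₁ with €650.00/mo: n₂ = −ln(1 − r₁·B/P)/ln(1+r₁) ≈ 13.18 → 14 more payments.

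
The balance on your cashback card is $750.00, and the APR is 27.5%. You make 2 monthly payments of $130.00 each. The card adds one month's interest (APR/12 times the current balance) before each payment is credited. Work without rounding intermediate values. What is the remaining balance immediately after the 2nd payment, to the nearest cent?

Monthly rate r = 27.5%/12 = 2.29167% = 0.0229167.
Each month: B ← B·(1+r) − $130.00.
Month 1: interest $17.19; balance after payment $637.19.
Month 2: interest $14.60; balance after payment $521.79.

$521.79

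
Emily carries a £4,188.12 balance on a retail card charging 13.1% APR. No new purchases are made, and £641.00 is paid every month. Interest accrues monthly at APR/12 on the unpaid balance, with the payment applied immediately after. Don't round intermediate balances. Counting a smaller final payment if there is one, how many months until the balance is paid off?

7 payments

Monthly rate r = 13.1%/12 = 1.09167% = 0.0109167.
Recurrence: B ← B·(1+r) − £641.00.
Month 1: interest £45.72; balance after payment £3,592.84.
Month 2: interest £39.22; balance after payment £2,991.06.
Closed form: n = −ln(1 − rB₀/P)/ln(1+r) = −ln(0.92867)/ln(1.01092) ≈ 6.815, so the balance reaches zero during payment 7.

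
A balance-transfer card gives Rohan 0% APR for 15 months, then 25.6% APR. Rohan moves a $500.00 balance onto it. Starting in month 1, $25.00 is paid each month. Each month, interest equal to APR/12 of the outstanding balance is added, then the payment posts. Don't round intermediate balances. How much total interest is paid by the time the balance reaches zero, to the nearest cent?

$8.65

Promo months 1–15 at r₀ = 0%/12 = 0; months 16+ at r₁ = 25.6%/12 = 0.0213333.
After month 15 (no interest yet): B = $500.00 − 15·$25.00 = $125.00.
Then at r₁ with $25.00/mo: n₂ = −ln(1 − r₁·B/P)/ln(1+r₁) ≈ 5.34 → 6 more payments.
Total paid = 20·$25.00 + $8.65 = $508.65; interest = $508.65 − $500.00 = $8.65.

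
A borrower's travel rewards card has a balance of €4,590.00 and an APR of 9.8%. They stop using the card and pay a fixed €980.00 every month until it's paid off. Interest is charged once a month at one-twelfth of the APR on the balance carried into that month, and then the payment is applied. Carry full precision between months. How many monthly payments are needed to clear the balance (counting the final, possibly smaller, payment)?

Monthly rate r = 9.8%/12 = 0.816667% = 0.00816667.
Recurrence: B ← B·(1+r) − €980.00.
Month 1: interest €37.49; balance after payment €3,647.48.
Month 2: interest €29.79; balance after payment €2,697.27.
Month 3: interest €22.03; balance after payment €1,739.30.
Month 4: interest €14.20; balance after payment €773.50.
Month 5: interest €6.32; balance after payment €0.00.

5 months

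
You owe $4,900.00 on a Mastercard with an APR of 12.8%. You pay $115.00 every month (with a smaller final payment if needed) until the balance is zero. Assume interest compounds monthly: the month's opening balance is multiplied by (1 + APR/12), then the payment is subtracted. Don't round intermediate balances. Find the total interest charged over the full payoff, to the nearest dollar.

Monthly rate r = 12.8%/12 = 1.06667% = 0.0106667.
Payoff takes n = ⌈−ln(1 − rB₀/P)/ln(1+r)⌉ = ⌈57.119⌉ = 58 payments; the last is $13.71.
Total paid = 57·$115.00 + $13.71 = $6,568.71.
Total interest = total paid − principal = $6,568.71 − $4,900.00 = $1,668.71.

$1,669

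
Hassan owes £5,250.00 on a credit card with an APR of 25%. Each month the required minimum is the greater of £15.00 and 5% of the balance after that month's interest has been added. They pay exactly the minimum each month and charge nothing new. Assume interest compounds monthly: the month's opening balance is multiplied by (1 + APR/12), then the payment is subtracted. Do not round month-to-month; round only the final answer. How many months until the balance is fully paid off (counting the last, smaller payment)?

120 months

Monthly rate r = 25%/12 = 2.08333% = 0.0208333.
While 5% of the post-interest balance exceeds £15.00, each month B ← (B·(1+r))·(1 − 0.05), i.e. B shrinks by the factor (1+r)·0.95 = 0.96979.
This holds for months 1–94. Entering month 95 the balance is £293.72; 5% of the post-interest balance is now below £15.00, so the flat £15.00 minimum applies from here.
From month 95 a fixed £15.00 at rate r clears £293.72 in 26 more payments. Total: 94 + 26 = 120 months.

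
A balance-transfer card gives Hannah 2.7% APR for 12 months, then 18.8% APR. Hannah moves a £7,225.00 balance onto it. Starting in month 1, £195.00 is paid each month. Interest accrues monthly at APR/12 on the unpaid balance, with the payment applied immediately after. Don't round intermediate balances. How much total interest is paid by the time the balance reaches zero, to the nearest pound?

£1,649

Promo months 1–12 at r₀ = 2.7%/12 = 0.00225; months 13+ at r₁ = 18.8%/12 = 0.0156667.
After month 12: iterate B ← B·(1+r₀) − £195.00 for 12 months → £5,053.33.
Then at r₁ with £195.00/mo: n₂ = −ln(1 − r₁·B/P)/ln(1+r₁) ≈ 33.51 → 34 more payments.
Total paid = 45·£195.00 + £99.15 = £8,874.15; interest = £8,874.15 − £7,225.00 = £1,649.15.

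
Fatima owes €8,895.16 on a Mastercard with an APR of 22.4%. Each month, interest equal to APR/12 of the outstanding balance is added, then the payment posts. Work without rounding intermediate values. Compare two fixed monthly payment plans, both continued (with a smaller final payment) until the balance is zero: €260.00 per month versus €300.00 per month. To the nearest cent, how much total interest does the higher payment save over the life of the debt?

€1,230.07

Monthly rate r = 22.4%/12 = 1.86667% = 0.0186667.
At €260.00/mo: n = ⌈−ln(1 − rB₀/P)/ln(1+r)⌉ = 56 payments (last €9.11); total interest = total paid − €8,895.16 = €5,413.95.
At €300.00/mo: 44 payments (last €179.04); total interest €4,183.88.
Interest saved = €5,413.95 − €4,183.88 = €1,230.07.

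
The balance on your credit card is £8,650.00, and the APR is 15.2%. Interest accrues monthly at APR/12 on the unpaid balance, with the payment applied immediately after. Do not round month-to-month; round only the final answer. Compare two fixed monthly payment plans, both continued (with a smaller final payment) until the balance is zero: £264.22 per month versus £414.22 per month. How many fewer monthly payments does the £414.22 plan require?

Monthly rate r = 15.2%/12 = 1.26667% = 0.0126667.
At £264.22/mo: n = ⌈−ln(1 − rB₀/P)/ln(1+r)⌉ = 43 payments (last £146.03); total interest = total paid − £8,650.00 = £2,593.27.
At £414.22/mo: 25 payments (last £169.51); total interest £1,460.79.
Payments saved = 43 − 25 = 18.

18 fewer payments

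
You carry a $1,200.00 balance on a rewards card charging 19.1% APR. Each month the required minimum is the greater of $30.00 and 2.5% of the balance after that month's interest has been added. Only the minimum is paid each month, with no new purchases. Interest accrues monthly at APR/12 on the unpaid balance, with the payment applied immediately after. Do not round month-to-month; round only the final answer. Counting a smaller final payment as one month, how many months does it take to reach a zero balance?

65 months

Monthly rate r = 19.1%/12 = 1.59167% = 0.0159167.
While 2.5% of the post-interest balance exceeds $30.00, each month B ← (B·(1+r))·(1 − 0.025), i.e. B shrinks by the factor (1+r)·0.975 = 0.99052.
This holds for months 1–2. Entering month 3 the balance is $1,177.35; 2.5% of the post-interest balance is now below $30.00, so the flat $30.00 minimum applies from here.
From month 3 a fixed $30.00 at rate r clears $1,177.35 in 63 more payments. Total: 2 + 63 = 65 months.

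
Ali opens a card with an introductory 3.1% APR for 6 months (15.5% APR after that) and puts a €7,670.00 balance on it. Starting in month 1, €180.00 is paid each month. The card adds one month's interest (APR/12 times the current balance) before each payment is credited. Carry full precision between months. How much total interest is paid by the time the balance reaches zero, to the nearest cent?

Promo months 1–6 at r₀ = 3.1%/12 = 0.00258333; months 7+ at r₁ = 15.5%/12 = 0.0129167.
After month 6: iterate B ← B·(1+r₀) − €180.00 for 6 months → €6,702.66.
Then at r₁ with €180.00/mo: n₂ = −ln(1 − r₁·B/P)/ln(1+r₁) ≈ 51.10 → 52 more payments.
Total paid = 57·€180.00 + €18.01 = €10,278.01; interest = €10,278.01 − €7,670.00 = €2,608.01.

€2,608.01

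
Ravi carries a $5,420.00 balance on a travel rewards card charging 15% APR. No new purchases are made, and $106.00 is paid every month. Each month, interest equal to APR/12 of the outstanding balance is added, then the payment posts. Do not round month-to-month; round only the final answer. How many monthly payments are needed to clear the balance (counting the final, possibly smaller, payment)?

Monthly rate r = 15%/12 = 1.25% = 0.0125.
Recurrence: B ← B·(1+r) − $106.00.
Month 1: interest $67.75; balance after payment $5,381.75.
Month 2: interest $67.27; balance after payment $5,343.02.
Closed form: n = −ln(1 − rB₀/P)/ln(1+r) = −ln(0.36085)/ln(1.0125) ≈ 82.052, so the balance reaches zero during payment 83.

83 payments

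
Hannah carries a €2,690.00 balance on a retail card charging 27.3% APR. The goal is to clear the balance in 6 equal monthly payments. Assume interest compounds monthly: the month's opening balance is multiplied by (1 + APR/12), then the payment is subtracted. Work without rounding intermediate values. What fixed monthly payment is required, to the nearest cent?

€484.70

Monthly rate r = 27.3%/12 = 2.275% = 0.02275.
Level-payment amortization: P = B₀·r / (1 − (1+r)^(−n)) = 2690.00·0.02275 / (1 − 1.02275^(−6)).
Denominator 1 − (1+r)^(−6) = 0.126258284.
P = 61.1975 / 0.126258284 ≈ 484.70.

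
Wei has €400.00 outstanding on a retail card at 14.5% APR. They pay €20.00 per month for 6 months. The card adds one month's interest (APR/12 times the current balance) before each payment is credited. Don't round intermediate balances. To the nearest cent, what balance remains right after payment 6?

Monthly rate r = 14.5%/12 = 1.20833% = 0.0120833.
Each month: B ← B·(1+r) − €20.00.
Month 1: interest €4.83; balance after payment €384.83.
Month 2: interest €4.65; balance after payment €369.48.
Month 3: interest €4.46; balance after payment €353.95.
Month 4: interest €4.28; balance after payment €338.22.
Month 5: interest €4.09; balance after payment €322.31.
Month 6: interest €3.89; balance after payment €306.21.

€306.21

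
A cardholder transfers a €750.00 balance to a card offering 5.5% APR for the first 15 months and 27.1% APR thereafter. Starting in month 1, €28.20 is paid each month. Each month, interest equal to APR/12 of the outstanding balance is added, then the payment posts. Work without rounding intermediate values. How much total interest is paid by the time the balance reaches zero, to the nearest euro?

Promo months 1–15 at r₀ = 5.5%/12 = 0.00458333; months 16+ at r₁ = 27.1%/12 = 0.0225833.
After month 15: iterate B ← B·(1+r₀) − €28.20 for 15 months → €366.41.
Then at r₁ with €28.20/mo: n₂ = −ln(1 − r₁·B/P)/ln(1+r₁) ≈ 15.55 → 16 more payments.
Total paid = 30·€28.20 + €15.67 = €861.67; interest = €861.67 − €750.00 = €111.67.

€112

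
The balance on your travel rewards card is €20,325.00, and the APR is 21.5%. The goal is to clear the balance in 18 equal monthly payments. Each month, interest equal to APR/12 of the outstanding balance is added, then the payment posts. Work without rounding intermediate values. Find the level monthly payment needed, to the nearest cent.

€1,331.01

Monthly rate r = 21.5%/12 = 1.79167% = 0.0179167.
Level-payment amortization: P = B₀·r / (1 − (1+r)^(−n)) = 20325.00·0.0179167 / (1 − 1.01792^(−18)).
Denominator 1 − (1+r)^(−18) = 0.273593126.
P = 364.156 / 0.273593126 ≈ 1331.01.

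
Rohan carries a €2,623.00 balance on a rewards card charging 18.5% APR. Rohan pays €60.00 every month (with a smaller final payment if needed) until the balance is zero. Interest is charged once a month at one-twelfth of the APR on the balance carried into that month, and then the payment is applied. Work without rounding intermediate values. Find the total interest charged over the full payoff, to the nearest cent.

€1,772.47

Monthly rate r = 18.5%/12 = 1.54167% = 0.0154167.
Payoff takes n = ⌈−ln(1 − rB₀/P)/ln(1+r)⌉ = ⌈73.256⌉ = 74 payments; the last is €15.47.
Total paid = 73·€60.00 + €15.47 = €4,395.47.
Total interest = total paid − principal = €4,395.47 − €2,623.00 = €1,772.47.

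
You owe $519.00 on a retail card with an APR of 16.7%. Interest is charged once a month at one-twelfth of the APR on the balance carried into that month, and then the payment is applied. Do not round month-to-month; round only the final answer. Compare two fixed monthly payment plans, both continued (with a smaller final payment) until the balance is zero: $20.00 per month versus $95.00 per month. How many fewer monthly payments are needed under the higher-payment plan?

Monthly rate r = 16.7%/12 = 1.39167% = 0.0139167.
At $20.00/mo: n = ⌈−ln(1 − rB₀/P)/ln(1+r)⌉ = 33 payments (last $8.43); total interest = total paid − $519.00 = $129.43.
At $95.00/mo: 6 payments (last $68.67); total interest $24.67.
Payments saved = 33 − 6 = 27.

27 fewer payments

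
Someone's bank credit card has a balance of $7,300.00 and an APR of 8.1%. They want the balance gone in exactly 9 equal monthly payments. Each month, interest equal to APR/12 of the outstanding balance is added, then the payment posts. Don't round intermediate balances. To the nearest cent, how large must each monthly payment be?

$838.73

Monthly rate r = 8.1%/12 = 0.675% = 0.00675.
Level-payment amortization: P = B₀·r / (1 − (1+r)^(−n)) = 7300.00·0.00675 / (1 − 1.00675^(−9)).
Denominator 1 − (1+r)^(−9) = 0.0587494229.
P = 49.275 / 0.0587494229 ≈ 838.73.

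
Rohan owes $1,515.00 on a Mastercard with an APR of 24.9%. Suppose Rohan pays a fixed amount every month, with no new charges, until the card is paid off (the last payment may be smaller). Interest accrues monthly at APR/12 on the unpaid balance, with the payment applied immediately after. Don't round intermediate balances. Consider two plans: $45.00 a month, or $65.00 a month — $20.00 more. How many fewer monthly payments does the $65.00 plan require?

Monthly rate r = 24.9%/12 = 2.075% = 0.02075.
At $45.00/mo: n = ⌈−ln(1 − rB₀/P)/ln(1+r)⌉ = 59 payments (last $17.81); total interest = total paid − $1,515.00 = $1,112.81.
At $65.00/mo: 33 payments (last $11.92); total interest $576.92.
Payments saved = 59 − 33 = 26.

26 fewer payments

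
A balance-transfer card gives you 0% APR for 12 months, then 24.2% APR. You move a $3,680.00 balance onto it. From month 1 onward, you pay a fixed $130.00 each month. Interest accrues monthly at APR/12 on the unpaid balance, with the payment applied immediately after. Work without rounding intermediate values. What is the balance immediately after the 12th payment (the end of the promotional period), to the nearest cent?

Promo months 1–12 at r₀ = 0%/12 = 0; months 13+ at r₁ = 24.2%/12 = 0.0201667.
After month 12 (no interest yet): B = $3,680.00 − 12·$130.00 = $2,120.00.

$2,120.00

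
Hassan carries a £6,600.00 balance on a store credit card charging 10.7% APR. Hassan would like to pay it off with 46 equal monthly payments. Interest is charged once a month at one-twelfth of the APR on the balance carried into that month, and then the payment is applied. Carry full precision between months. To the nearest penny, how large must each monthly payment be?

£175.54

Monthly rate r = 10.7%/12 = 0.891667% = 0.00891667.
Level-payment amortization: P = B₀·r / (1 − (1+r)^(−n)) = 6600.00·0.00891667 / (1 − 1.00892^(−46)).
Denominator 1 − (1+r)^(−46) = 0.335253029.
P = 58.85 / 0.335253029 ≈ 175.54.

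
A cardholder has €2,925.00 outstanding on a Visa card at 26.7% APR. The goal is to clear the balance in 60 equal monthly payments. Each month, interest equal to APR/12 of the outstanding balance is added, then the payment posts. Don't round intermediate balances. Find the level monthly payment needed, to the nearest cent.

€88.79

Monthly rate r = 26.7%/12 = 2.225% = 0.02225.
Level-payment amortization: P = B₀·r / (1 − (1+r)^(−n)) = 2925.00·0.02225 / (1 − 1.02225^(−60)).
Denominator 1 − (1+r)^(−60) = 0.732962135.
P = 65.0812 / 0.732962135 ≈ 88.79.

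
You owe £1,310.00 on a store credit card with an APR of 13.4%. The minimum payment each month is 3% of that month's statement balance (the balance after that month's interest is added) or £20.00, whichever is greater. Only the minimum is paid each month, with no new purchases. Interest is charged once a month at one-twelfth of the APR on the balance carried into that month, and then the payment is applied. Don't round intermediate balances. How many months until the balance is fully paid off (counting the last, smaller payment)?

77 months

Monthly rate r = 13.4%/12 = 1.11667% = 0.0111667.
While 3% of the post-interest balance exceeds £20.00, each month B ← (B·(1+r))·(1 − 0.03), i.e. B shrinks by the factor (1+r)·0.97 = 0.98083.
This holds for months 1–36. Entering month 37 the balance is £652.64; 3% of the post-interest balance is now below £20.00, so the flat £20.00 minimum applies from here.
From month 37 a fixed £20.00 at rate r clears £652.64 in 41 more payments. Total: 36 + 41 = 77 months.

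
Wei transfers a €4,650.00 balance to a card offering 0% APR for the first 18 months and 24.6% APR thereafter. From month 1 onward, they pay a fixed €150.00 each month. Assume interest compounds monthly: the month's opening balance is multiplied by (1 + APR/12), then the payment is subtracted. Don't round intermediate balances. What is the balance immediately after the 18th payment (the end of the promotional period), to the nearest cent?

€1,950.00

Promo months 1–18 at r₀ = 0%/12 = 0; months 19+ at r₁ = 24.6%/12 = 0.0205.
After month 18 (no interest yet): B = €4,650.00 − 18·€150.00 = €1,950.00.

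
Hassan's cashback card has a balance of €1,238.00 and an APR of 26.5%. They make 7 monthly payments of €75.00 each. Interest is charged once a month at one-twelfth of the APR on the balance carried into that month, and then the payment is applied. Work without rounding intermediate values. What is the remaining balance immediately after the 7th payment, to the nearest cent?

Monthly rate r = 26.5%/12 = 2.20833% = 0.0220833.
Each month: B ← B·(1+r) − €75.00.
Month 1: interest €27.34; balance after payment €1,190.34.
Month 2: interest €26.29; balance after payment €1,141.63.
Month 3: interest €25.21; balance after payment €1,091.84.
Month 4: interest €24.11; balance after payment €1,040.95.
Month 5: interest €22.99; balance after payment €988.94.
Month 6: interest €21.84; balance after payment €935.77.
Month 7: interest €20.67; balance after payment €881.44.

€881.44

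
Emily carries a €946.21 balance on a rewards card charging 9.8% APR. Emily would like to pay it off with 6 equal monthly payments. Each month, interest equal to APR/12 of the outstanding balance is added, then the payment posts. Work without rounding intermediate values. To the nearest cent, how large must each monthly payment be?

Monthly rate r = 9.8%/12 = 0.816667% = 0.00816667.
Level-payment amortization: P = B₀·r / (1 − (1+r)^(−n)) = 946.21·0.00816667 / (1 − 1.00817^(−6)).
Denominator 1 − (1+r)^(−6) = 0.0476293668.
P = 7.72738 / 0.0476293668 ≈ 162.24.

€162.24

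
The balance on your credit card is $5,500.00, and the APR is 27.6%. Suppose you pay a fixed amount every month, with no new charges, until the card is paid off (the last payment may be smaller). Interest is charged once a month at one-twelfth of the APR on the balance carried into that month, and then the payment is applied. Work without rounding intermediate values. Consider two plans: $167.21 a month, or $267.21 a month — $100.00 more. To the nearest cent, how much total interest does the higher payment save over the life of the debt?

$2,852.01

Monthly rate r = 27.6%/12 = 2.3% = 0.023.
At $167.21/mo: n = ⌈−ln(1 − rB₀/P)/ln(1+r)⌉ = 63 payments (last $21.75); total interest = total paid − $5,500.00 = $4,888.77.
At $267.21/mo: 29 payments (last $54.88); total interest $2,036.76.
Interest saved = $4,888.77 − $2,036.76 = $2,852.01.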